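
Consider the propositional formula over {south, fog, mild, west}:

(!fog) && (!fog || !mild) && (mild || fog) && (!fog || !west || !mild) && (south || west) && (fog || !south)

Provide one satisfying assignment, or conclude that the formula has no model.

Unit clause (!fog) forces fog = false.
Unit clause (mild) forces mild = true.
Unit clause (!south) forces south = false.
Unit clause (west) forces west = true.
Every clause now holds.

south=false,  fog=false,  mild=true,  west=true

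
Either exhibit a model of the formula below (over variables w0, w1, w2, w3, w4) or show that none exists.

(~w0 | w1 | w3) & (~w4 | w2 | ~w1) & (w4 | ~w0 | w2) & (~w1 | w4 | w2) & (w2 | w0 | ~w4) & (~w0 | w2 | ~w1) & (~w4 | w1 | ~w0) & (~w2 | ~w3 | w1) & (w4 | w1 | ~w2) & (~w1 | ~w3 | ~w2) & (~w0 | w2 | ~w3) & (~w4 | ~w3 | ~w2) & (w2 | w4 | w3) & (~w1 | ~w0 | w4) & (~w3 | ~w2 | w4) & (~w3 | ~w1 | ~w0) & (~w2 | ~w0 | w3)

Suppose w0 = 0.
Suppose w2 = 1.
Suppose w3 = 0.
Suppose w4 = 0.
From the singleton clause (w1), w1 = 1.
This assignment satisfies each clause.

w0=0,  w1=1,  w2=1,  w3=0,  w4=0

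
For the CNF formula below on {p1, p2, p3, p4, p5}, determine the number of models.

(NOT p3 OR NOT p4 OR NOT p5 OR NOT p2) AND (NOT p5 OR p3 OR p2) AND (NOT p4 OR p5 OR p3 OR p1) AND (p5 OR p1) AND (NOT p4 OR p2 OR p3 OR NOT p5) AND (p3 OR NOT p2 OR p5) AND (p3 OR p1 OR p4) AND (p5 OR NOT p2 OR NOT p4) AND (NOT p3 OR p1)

11

There are 2^5 = 32 truth assignments over (p1, p2, p3, p4, p5).
Split on p2. With p2 = true, the clauses containing p2 are satisfied and NOT p2 drops from the rest; 5 of the 2^4 = 16 assignments to the other variables satisfy what remains.
With p2 = false, by the same count on the reduced clause set, 6 assignments work.
Total: 5 + 6 = 11.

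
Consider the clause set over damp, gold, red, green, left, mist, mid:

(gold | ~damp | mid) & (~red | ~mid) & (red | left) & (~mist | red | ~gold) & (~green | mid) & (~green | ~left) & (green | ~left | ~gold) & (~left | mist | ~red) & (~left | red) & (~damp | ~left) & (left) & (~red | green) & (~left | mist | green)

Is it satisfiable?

No, unsatisfiable

Unit clause (left) forces left = 1.
Unit clause (~green) forces green = 0.
Unit clause (~gold) forces gold = 0.
Unit clause (red) forces red = 1.
But (~red) is also a unit clause — contradiction.
No assignment satisfies every clause.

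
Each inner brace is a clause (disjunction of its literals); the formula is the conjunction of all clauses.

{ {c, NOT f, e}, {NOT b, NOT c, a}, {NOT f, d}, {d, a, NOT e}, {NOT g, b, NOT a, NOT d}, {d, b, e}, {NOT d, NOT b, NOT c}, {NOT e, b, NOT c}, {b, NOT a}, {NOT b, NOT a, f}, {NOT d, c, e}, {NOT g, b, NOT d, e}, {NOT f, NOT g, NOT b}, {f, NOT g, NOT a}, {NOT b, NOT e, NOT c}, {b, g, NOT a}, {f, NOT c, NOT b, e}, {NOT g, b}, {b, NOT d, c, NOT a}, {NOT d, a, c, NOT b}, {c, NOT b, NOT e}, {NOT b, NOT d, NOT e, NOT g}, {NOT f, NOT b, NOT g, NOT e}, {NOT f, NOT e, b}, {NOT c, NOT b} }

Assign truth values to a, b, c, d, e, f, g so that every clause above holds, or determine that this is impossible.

Branch on f: set f = true.
Unit clause (d) forces d = true.
Branch on c: set c = true.
Unit clause (NOT b) forces b = false.
Unit clause (NOT e) forces e = false.
Unit clause (NOT a) forces a = false.
Unit clause (NOT g) forces g = false.
All clauses are satisfied.

a: false; b: false; c: true; d: true; e: false; f: true; g: false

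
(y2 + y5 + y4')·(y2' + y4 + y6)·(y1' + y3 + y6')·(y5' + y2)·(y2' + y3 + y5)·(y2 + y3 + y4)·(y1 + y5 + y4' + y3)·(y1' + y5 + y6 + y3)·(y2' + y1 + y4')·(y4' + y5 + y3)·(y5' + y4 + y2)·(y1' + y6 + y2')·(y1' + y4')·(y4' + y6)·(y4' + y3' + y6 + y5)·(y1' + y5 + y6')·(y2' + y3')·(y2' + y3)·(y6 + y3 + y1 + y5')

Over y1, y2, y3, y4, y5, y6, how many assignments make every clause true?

3

There are 2^6 = 64 truth assignments over (y1, y2, y3, y4, y5, y6).
Split on y3. With y3 = 1, the clauses containing y3 are satisfied and y3' drops from the rest; 3 of the 2^5 = 32 assignments to the other variables satisfy what remains.
With y3 = 0, by the same count on the reduced clause set, 0 assignments work.
Total: 3 + 0 = 3.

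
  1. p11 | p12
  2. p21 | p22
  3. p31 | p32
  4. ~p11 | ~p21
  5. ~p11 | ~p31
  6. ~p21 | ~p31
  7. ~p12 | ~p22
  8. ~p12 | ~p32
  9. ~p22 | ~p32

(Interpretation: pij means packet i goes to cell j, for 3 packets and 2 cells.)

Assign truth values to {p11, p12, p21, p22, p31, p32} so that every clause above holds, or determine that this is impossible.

Case p11 = 1:
The clause (~p21) is unit, so p21 = 0.
The clause (p22) is unit, so p22 = 1.
The clause (~p31) is unit, so p31 = 0.
The clause (p32) is unit, so p32 = 1.
Now (~p32) is unsatisfied and unit — conflict.
So p11 must be the other value — set p11 = 0.
The clause (p12) is unit, so p12 = 1.
The clause (~p22) is unit, so p22 = 0.
The clause (p21) is unit, so p21 = 1.
The clause (~p31) is unit, so p31 = 0.
The clause (p32) is unit, so p32 = 1.
Now (~p32) is unsatisfied and unit — conflict.
Either choice for p11 ends in contradiction.

UNSATISFIABLE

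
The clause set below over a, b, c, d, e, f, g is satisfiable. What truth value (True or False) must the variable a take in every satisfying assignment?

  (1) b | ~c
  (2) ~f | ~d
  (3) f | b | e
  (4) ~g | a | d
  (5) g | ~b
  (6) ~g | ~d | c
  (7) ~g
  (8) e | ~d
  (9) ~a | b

False

Suppose a = 1.
From the singleton clause (~g), g = 0.
From the singleton clause (~b), b = 0.
That conflicts with the unit clause (b).
So every satisfying assignment has a = False.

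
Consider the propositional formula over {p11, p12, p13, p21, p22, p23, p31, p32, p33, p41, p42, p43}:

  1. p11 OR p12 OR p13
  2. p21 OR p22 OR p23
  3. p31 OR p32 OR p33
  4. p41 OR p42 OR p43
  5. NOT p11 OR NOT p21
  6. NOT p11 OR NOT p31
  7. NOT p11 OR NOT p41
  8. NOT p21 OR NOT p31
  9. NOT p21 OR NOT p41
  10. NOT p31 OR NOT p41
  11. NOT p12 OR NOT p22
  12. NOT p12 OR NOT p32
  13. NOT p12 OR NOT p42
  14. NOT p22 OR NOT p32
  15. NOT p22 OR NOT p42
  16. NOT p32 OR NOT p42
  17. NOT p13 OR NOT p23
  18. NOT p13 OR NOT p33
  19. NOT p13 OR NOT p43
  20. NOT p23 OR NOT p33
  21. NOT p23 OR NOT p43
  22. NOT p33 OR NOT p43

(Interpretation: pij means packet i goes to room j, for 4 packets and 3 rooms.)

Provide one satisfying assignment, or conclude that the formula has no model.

UNSATISFIABLE

Case p11 = false:
Case p12 = true:
(NOT p22) alone gives p22 = false.
(NOT p32) alone gives p32 = false.
(NOT p42) alone gives p42 = false.
Case p21 = true:
(NOT p31) alone gives p31 = false.
(p33) alone gives p33 = true.
(NOT p41) alone gives p41 = false.
(p43) alone gives p43 = true.
That conflicts with the unit clause (NOT p43).
Undo p21 and try p21 = false.
(p23) alone gives p23 = true.
(NOT p13) alone gives p13 = false.
(NOT p33) alone gives p33 = false.
(p31) alone gives p31 = true.
(NOT p41) alone gives p41 = false.
(p43) alone gives p43 = true.
That conflicts with the unit clause (NOT p43).
Neither p21 = true nor p21 = false works.
Undo p12 and try p12 = false.
(p13) alone gives p13 = true.
(NOT p23) alone gives p23 = false.
(NOT p33) alone gives p33 = false.
(NOT p43) alone gives p43 = false.
Case p21 = true:
(NOT p31) alone gives p31 = false.
(p32) alone gives p32 = true.
(NOT p41) alone gives p41 = false.
(p42) alone gives p42 = true.
That conflicts with the unit clause (NOT p42).
Undo p21 and try p21 = false.
(p22) alone gives p22 = true.
(NOT p32) alone gives p32 = false.
(p31) alone gives p31 = true.
(NOT p41) alone gives p41 = false.
(p42) alone gives p42 = true.
That conflicts with the unit clause (NOT p42).
Neither p21 = true nor p21 = false works.
Neither p12 = true nor p12 = false works.
Undo p11 and try p11 = true.
(NOT p21) alone gives p21 = false.
(NOT p31) alone gives p31 = false.
(NOT p41) alone gives p41 = false.
Case p22 = true:
(NOT p12) alone gives p12 = false.
(NOT p32) alone gives p32 = false.
(p33) alone gives p33 = true.
(NOT p42) alone gives p42 = false.
(p43) alone gives p43 = true.
That conflicts with the unit clause (NOT p43).
Undo p22 and try p22 = false.
(p23) alone gives p23 = true.
(NOT p13) alone gives p13 = false.
(NOT p33) alone gives p33 = false.
(p32) alone gives p32 = true.
(NOT p12) alone gives p12 = false.
(NOT p42) alone gives p42 = false.
(p43) alone gives p43 = true.
That conflicts with the unit clause (NOT p43).
Neither p22 = true nor p22 = false works.
Neither p11 = true nor p11 = false works.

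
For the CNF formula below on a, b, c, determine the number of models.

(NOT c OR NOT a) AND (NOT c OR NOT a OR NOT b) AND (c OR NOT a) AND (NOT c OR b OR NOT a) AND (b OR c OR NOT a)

There are 2^3 = 8 truth assignments over (a, b, c).
Check each against the 5 clauses (columns in the order a, b, c):
  F F F  ✓ satisfies all
  F F T  ✓ satisfies all
  F T F  ✓ satisfies all
  F T T  ✓ satisfies all
  T F F  ✗ fails (c OR NOT a)
  T F T  ✗ fails (NOT c OR NOT a)
  T T F  ✗ fails (c OR NOT a)
  T T T  ✗ fails (NOT c OR NOT a)
4 of the 8 rows are models.

4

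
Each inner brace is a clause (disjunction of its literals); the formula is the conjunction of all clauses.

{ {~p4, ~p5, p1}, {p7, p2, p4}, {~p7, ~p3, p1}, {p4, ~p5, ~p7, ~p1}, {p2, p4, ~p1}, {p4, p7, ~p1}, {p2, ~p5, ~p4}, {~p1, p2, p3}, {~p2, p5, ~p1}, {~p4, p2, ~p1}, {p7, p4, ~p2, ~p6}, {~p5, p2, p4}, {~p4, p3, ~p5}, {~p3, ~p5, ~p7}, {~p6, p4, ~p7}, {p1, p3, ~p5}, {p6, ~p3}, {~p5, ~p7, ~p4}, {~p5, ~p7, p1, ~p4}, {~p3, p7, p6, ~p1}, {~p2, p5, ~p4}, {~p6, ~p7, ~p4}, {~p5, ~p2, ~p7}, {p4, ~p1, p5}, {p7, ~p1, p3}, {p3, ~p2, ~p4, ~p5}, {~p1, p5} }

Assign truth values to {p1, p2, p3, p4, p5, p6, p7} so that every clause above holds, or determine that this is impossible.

p1: 1,  p2: 1,  p3: 1,  p4: 1,  p5: 1,  p6: 1,  p7: 0

Case p6 = 1:
Case p4 = 1:
The clause (~p7) is unit, so p7 = 0.
Case p5 = 1:
The clause (p1) is unit, so p1 = 1.
The clause (p2) is unit, so p2 = 1.
The clause (p3) is unit, so p3 = 1.
This assignment satisfies each clause.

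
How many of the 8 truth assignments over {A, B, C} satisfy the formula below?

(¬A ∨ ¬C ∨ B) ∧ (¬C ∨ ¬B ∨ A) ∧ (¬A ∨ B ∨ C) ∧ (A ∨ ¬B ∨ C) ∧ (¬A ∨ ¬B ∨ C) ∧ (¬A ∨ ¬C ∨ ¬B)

There are 2^3 = 8 truth assignments over (A, B, C).
Check each against the 6 clauses (columns in the order A, B, C):
  F F F  ✓ satisfies all
  F F T  ✓ satisfies all
  F T F  ✗ fails (A ∨ ¬B ∨ C)
  F T T  ✗ fails (¬C ∨ ¬B ∨ A)
  T F F  ✗ fails (¬A ∨ B ∨ C)
  T F T  ✗ fails (¬A ∨ ¬C ∨ B)
  T T F  ✗ fails (¬A ∨ ¬B ∨ C)
  T T T  ✗ fails (¬A ∨ ¬C ∨ ¬B)
2 of the 8 rows are models.

2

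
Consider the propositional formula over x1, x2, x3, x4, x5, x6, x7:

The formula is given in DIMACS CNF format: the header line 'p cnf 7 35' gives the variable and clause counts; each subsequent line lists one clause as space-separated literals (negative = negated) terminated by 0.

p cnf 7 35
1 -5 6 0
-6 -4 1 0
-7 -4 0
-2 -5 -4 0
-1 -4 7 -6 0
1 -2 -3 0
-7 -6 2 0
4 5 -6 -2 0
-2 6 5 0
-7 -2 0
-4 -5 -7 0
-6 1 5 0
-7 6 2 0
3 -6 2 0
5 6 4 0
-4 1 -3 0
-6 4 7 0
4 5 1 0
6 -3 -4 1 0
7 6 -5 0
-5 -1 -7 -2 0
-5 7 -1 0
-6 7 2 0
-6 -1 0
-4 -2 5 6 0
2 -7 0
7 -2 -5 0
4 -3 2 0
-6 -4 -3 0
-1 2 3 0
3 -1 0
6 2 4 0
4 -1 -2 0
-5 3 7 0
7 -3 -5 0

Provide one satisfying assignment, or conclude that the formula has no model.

x1: False,  x2: False,  x3: False,  x4: True,  x5: False,  x6: False,  x7: False

Branch on x7: set x7 = False.
Branch on x6: set x6 = False.
Unit clause (¬x5) forces x5 = False.
Unit clause (¬x2) forces x2 = False.
Unit clause (x4) forces x4 = True.
Branch on x1: set x1 = False.
Unit clause (¬x3) forces x3 = False.
Every clause now holds.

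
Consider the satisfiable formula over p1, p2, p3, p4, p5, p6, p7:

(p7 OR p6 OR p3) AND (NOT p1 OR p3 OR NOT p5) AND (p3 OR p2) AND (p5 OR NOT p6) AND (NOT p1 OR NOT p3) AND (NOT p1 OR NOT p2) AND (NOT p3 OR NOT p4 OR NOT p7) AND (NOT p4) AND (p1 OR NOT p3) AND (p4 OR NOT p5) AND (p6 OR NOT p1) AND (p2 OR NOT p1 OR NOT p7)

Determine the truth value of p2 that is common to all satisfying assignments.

Suppose p2 = false.
The clause (p3) is unit, so p3 = true.
The clause (NOT p1) is unit, so p1 = false.
Now (p1) is unsatisfied and unit — conflict.
So every satisfying assignment has p2 = True.

True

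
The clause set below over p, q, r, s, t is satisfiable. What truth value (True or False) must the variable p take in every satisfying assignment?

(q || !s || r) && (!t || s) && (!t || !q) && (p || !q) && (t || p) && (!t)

Suppose p = false.
Unit clause (!q) forces q = false.
Unit clause (t) forces t = true.
Now (!t) is unsatisfied and unit — conflict.
So every satisfying assignment has p = True.

True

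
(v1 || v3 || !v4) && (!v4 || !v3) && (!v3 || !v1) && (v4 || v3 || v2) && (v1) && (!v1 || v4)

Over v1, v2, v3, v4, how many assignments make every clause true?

2

There are 2^4 = 16 truth assignments over (v1, v2, v3, v4).
Split on v4. With v4 = true, the clauses containing v4 are satisfied and !v4 drops from the rest; 2 of the 2^3 = 8 assignments to the other variables satisfy what remains.
With v4 = false, by the same count on the reduced clause set, 0 assignments work.
(One model: v1=T, v2=F, v3=F, v4=T.)
Total: 2 + 0 = 2.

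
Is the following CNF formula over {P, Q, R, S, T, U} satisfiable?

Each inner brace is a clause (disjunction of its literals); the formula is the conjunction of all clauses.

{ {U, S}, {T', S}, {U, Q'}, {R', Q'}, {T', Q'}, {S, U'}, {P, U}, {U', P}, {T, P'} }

Satisfiable

Suppose U = 1.
Unit clause (S) forces S = 1.
Unit clause (P) forces P = 1.
Unit clause (T) forces T = 1.
Unit clause (Q') forces Q = 0.
Every clause is now satisfied; R is unconstrained.
A satisfying assignment: P ↦ 1, Q ↦ 0, R ↦ 1, S ↦ 1, T ↦ 1, U ↦ 1.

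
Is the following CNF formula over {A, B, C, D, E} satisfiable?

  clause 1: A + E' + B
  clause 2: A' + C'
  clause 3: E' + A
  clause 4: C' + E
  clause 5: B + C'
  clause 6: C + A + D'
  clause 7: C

No

Unit clause (C) forces C = 1.
Unit clause (A') forces A = 0.
Unit clause (E') forces E = 0.
Now (E) is unsatisfied and unit — conflict.
No assignment satisfies every clause.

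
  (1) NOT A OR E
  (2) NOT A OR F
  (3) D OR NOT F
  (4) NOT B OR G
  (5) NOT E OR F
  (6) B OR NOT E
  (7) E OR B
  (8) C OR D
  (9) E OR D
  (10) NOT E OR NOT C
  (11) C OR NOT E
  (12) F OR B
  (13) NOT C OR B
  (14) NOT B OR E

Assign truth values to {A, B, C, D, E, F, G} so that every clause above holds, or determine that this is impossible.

UNSATISFIABLE

Branch on A: set A = false.
Branch on D: set D = true.
Branch on B: set B = false.
(NOT E) alone gives E = false.
But (E) is also a unit clause — contradiction.
Undo B and try B = true.
(G) alone gives G = true.
(E) alone gives E = true.
(F) alone gives F = true.
(NOT C) alone gives C = false.
But (C) is also a unit clause — contradiction.
Both values of B lead to a conflict.
Undo D and try D = false.
(NOT F) alone gives F = false.
(NOT E) alone gives E = false.
But (E) is also a unit clause — contradiction.
Both values of D lead to a conflict.
Undo A and try A = true.
(E) alone gives E = true.
(F) alone gives F = true.
(D) alone gives D = true.
(B) alone gives B = true.
(G) alone gives G = true.
(NOT C) alone gives C = false.
But (C) is also a unit clause — contradiction.
Both values of A lead to a conflict.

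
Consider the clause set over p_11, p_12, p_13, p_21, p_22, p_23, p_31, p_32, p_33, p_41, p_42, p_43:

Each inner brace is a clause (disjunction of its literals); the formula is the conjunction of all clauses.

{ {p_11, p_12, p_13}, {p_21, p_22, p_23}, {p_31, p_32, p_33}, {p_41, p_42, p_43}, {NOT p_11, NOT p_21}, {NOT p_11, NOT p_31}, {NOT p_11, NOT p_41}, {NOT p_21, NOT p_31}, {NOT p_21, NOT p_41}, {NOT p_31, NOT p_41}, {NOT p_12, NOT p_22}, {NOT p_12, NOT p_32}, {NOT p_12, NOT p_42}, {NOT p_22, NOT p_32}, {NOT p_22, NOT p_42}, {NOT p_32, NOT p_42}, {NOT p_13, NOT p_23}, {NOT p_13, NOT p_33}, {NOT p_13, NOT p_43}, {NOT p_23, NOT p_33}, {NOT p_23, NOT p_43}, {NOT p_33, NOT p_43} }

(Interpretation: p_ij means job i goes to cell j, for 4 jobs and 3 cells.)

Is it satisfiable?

No

Suppose p_11 = false.
Suppose p_12 = true.
From the singleton clause (NOT p_22), p_22 = false.
From the singleton clause (NOT p_32), p_32 = false.
From the singleton clause (NOT p_42), p_42 = false.
Suppose p_21 = true.
From the singleton clause (NOT p_31), p_31 = false.
From the singleton clause (p_33), p_33 = true.
From the singleton clause (NOT p_41), p_41 = false.
From the singleton clause (p_43), p_43 = true.
Now (NOT p_43) is unsatisfied and unit — conflict.
Undo p_21 and try p_21 = false.
From the singleton clause (p_23), p_23 = true.
From the singleton clause (NOT p_13), p_13 = false.
From the singleton clause (NOT p_33), p_33 = false.
From the singleton clause (p_31), p_31 = true.
From the singleton clause (NOT p_41), p_41 = false.
From the singleton clause (p_43), p_43 = true.
Now (NOT p_43) is unsatisfied and unit — conflict.
Both values of p_21 lead to a conflict.
Undo p_12 and try p_12 = false.
From the singleton clause (p_13), p_13 = true.
From the singleton clause (NOT p_23), p_23 = false.
From the singleton clause (NOT p_33), p_33 = false.
From the singleton clause (NOT p_43), p_43 = false.
Suppose p_21 = true.
From the singleton clause (NOT p_31), p_31 = false.
From the singleton clause (p_32), p_32 = true.
From the singleton clause (NOT p_41), p_41 = false.
From the singleton clause (p_42), p_42 = true.
Now (NOT p_42) is unsatisfied and unit — conflict.
Undo p_21 and try p_21 = false.
From the singleton clause (p_22), p_22 = true.
From the singleton clause (NOT p_32), p_32 = false.
From the singleton clause (p_31), p_31 = true.
From the singleton clause (NOT p_41), p_41 = false.
From the singleton clause (p_42), p_42 = true.
Now (NOT p_42) is unsatisfied and unit — conflict.
Both values of p_21 lead to a conflict.
Both values of p_12 lead to a conflict.
Undo p_11 and try p_11 = true.
From the singleton clause (NOT p_21), p_21 = false.
From the singleton clause (NOT p_31), p_31 = false.
From the singleton clause (NOT p_41), p_41 = false.
Suppose p_22 = true.
From the singleton clause (NOT p_12), p_12 = false.
From the singleton clause (NOT p_32), p_32 = false.
From the singleton clause (p_33), p_33 = true.
From the singleton clause (NOT p_42), p_42 = false.
From the singleton clause (p_43), p_43 = true.
Now (NOT p_43) is unsatisfied and unit — conflict.
Undo p_22 and try p_22 = false.
From the singleton clause (p_23), p_23 = true.
From the singleton clause (NOT p_13), p_13 = false.
From the singleton clause (NOT p_33), p_33 = false.
From the singleton clause (p_32), p_32 = true.
From the singleton clause (NOT p_12), p_12 = false.
From the singleton clause (NOT p_42), p_42 = false.
From the singleton clause (p_43), p_43 = true.
Now (NOT p_43) is unsatisfied and unit — conflict.
Both values of p_22 lead to a conflict.
Both values of p_11 lead to a conflict.
No assignment satisfies every clause.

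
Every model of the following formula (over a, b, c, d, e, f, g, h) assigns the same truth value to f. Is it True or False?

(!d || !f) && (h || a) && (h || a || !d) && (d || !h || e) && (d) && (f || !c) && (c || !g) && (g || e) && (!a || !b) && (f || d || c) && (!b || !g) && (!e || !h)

False

Suppose f = true.
(!d) alone gives d = false.
But (d) is also a unit clause — contradiction.
So every satisfying assignment has f = False.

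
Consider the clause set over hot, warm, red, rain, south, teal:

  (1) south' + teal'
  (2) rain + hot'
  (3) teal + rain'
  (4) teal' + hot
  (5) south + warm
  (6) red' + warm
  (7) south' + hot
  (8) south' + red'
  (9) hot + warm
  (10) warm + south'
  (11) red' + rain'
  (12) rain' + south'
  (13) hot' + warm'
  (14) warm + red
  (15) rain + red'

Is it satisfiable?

Satisfiable

Case south = 0:
(warm) alone gives warm = 1.
(hot') alone gives hot = 0.
(teal') alone gives teal = 0.
(rain') alone gives rain = 0.
(red') alone gives red = 0.
All clauses are satisfied.
A satisfying assignment: hot ↦ 0, warm ↦ 1, red ↦ 0, rain ↦ 0, south ↦ 0, teal ↦ 0.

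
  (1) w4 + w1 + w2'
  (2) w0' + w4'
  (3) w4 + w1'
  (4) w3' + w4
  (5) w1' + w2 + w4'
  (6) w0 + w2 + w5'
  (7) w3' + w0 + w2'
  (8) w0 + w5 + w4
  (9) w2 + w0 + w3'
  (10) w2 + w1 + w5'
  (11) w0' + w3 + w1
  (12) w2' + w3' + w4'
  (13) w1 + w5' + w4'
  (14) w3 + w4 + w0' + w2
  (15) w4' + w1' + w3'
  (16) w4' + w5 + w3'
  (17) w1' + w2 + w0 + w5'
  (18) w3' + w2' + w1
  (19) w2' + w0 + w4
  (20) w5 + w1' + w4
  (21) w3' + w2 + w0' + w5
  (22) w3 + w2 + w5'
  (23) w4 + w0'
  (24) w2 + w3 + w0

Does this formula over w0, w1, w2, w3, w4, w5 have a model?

Case w0 = 0:
Case w4 = 1:
Case w1 = 0:
(w5') alone gives w5 = 0.
(w3') alone gives w3 = 0.
(w2) alone gives w2 = 1.
This assignment satisfies each clause.
A satisfying assignment: w0=0; w1=0; w2=1; w3=0; w4=1; w5=0.

Satisfiable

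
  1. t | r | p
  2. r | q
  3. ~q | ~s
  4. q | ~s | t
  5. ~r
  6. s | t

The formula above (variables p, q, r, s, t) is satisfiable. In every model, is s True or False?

False

Suppose s = 1.
(~q) alone gives q = 0.
(r) alone gives r = 1.
That conflicts with the unit clause (~r).
So every satisfying assignment has s = False.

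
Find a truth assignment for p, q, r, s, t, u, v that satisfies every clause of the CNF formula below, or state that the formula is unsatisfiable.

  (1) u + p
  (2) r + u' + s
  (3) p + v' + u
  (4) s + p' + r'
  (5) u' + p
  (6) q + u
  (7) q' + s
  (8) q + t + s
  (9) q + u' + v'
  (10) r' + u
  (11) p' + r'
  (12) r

(r) alone gives r = 1.
(u) alone gives u = 1.
(p) alone gives p = 1.
That conflicts with the unit clause (p').

UNSATISFIABLE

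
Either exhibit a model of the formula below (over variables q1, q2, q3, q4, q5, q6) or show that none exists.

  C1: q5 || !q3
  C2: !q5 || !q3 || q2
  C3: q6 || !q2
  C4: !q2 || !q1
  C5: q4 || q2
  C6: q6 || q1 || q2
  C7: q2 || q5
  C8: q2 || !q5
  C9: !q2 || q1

Branch on q5: set q5 = true.
From the singleton clause (q2), q2 = true.
From the singleton clause (q6), q6 = true.
From the singleton clause (!q1), q1 = false.
Now (q1) is unsatisfied and unit — conflict.
Backtrack on q5: now try q5 = false.
From the singleton clause (!q3), q3 = false.
From the singleton clause (q2), q2 = true.
From the singleton clause (q6), q6 = true.
From the singleton clause (!q1), q1 = false.
Now (q1) is unsatisfied and unit — conflict.
Both values of q5 lead to a conflict.

UNSATISFIABLE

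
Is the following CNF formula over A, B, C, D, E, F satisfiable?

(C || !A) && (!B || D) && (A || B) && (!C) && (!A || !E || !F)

From the singleton clause (!C), C = false.
From the singleton clause (!A), A = false.
From the singleton clause (B), B = true.
From the singleton clause (D), D = true.
No clause remains; E, F are free.
A satisfying assignment: A=false,  B=true,  C=false,  D=true,  E=false,  F=false.

Yes, satisfiable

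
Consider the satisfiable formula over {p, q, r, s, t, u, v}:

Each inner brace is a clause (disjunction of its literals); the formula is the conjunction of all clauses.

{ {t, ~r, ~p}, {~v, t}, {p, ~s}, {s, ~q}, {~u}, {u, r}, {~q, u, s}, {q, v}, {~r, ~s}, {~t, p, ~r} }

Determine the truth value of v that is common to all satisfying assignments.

True

Suppose v = 0.
Unit clause (~u) forces u = 0.
Unit clause (r) forces r = 1.
Unit clause (q) forces q = 1.
Unit clause (s) forces s = 1.
Now (~s) is unsatisfied and unit — conflict.
So every satisfying assignment has v = True.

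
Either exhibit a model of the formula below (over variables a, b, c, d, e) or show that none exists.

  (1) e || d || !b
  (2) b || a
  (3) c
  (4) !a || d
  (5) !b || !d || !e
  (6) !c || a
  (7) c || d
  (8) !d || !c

UNSATISFIABLE

From the singleton clause (c), c = true.
From the singleton clause (a), a = true.
From the singleton clause (d), d = true.
That conflicts with the unit clause (!d).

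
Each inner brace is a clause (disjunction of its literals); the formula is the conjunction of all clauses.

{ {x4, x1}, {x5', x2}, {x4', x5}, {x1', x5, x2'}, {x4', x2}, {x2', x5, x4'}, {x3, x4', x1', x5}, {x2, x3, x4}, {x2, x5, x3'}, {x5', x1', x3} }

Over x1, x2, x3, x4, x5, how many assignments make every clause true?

4

There are 2^5 = 32 truth assignments over (x1, x2, x3, x4, x5).
Split on x3. With x3 = 1, the clauses containing x3 are satisfied and x3' drops from the rest; 3 of the 2^4 = 16 assignments to the other variables satisfy what remains.
With x3 = 0, by the same count on the reduced clause set, 1 assignment works.
(One model: x1=F, x2=T, x3=F, x4=T, x5=T.)
Total: 3 + 1 = 4.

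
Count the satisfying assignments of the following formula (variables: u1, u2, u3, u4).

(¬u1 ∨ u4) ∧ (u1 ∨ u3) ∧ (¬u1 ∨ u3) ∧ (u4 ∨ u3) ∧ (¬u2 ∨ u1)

There are 2^4 = 16 truth assignments over (u1, u2, u3, u4).
Split on u2. With u2 = True, the clauses containing u2 are satisfied and ¬u2 drops from the rest; 1 of the 2^3 = 8 assignments to the other variables satisfy what remains.
With u2 = False, by the same count on the reduced clause set, 3 assignments work.
Total: 1 + 3 = 4.

4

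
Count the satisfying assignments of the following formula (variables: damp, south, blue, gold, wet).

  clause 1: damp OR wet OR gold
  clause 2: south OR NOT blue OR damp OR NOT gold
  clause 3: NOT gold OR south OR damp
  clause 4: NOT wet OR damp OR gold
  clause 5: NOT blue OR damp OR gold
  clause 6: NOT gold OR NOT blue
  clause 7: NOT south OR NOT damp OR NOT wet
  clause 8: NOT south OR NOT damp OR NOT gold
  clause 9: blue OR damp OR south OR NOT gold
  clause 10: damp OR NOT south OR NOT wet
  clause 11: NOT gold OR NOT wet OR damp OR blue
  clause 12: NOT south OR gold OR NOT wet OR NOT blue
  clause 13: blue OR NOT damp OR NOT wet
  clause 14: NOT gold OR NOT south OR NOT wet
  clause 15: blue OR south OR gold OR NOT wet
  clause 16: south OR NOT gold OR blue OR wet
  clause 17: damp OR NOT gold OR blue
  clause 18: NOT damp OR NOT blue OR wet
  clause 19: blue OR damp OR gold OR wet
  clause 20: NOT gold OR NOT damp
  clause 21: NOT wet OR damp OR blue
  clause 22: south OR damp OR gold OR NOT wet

3

There are 2^5 = 32 truth assignments over (damp, south, blue, gold, wet).
Split on south. With south = true, the clauses containing south are satisfied and NOT south drops from the rest; 1 of the 2^4 = 16 assignments to the other variables satisfy what remains.
With south = false, by the same count on the reduced clause set, 2 assignments work.
(One model: damp=T, south=F, blue=F, gold=F, wet=F.)
Total: 1 + 2 = 3.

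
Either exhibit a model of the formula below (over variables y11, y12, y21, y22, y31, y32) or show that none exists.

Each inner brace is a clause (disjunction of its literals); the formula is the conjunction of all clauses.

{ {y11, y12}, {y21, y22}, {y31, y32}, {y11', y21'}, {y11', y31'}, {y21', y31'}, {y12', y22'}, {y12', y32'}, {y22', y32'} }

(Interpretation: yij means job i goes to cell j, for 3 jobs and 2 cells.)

UNSATISFIABLE

Branch on y11: set y11 = 1.
From the singleton clause (y21'), y21 = 0.
From the singleton clause (y22), y22 = 1.
From the singleton clause (y31'), y31 = 0.
From the singleton clause (y32), y32 = 1.
But (y32') is also a unit clause — contradiction.
Undo y11 and try y11 = 0.
From the singleton clause (y12), y12 = 1.
From the singleton clause (y22'), y22 = 0.
From the singleton clause (y21), y21 = 1.
From the singleton clause (y31'), y31 = 0.
From the singleton clause (y32), y32 = 1.
But (y32') is also a unit clause — contradiction.
Either choice for y11 ends in contradiction.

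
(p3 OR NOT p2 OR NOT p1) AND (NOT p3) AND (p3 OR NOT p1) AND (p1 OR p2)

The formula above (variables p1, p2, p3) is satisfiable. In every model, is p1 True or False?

Suppose p1 = true.
Unit clause (NOT p3) forces p3 = false.
But (p3) is also a unit clause — contradiction.
So every satisfying assignment has p1 = False.

False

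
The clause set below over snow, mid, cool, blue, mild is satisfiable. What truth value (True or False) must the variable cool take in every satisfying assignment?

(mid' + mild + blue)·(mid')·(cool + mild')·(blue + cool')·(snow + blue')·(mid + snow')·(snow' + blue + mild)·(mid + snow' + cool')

False

Suppose cool = 1.
Unit clause (mid') forces mid = 0.
Unit clause (blue) forces blue = 1.
Unit clause (snow) forces snow = 1.
Now (snow') is unsatisfied and unit — conflict.
So every satisfying assignment has cool = False.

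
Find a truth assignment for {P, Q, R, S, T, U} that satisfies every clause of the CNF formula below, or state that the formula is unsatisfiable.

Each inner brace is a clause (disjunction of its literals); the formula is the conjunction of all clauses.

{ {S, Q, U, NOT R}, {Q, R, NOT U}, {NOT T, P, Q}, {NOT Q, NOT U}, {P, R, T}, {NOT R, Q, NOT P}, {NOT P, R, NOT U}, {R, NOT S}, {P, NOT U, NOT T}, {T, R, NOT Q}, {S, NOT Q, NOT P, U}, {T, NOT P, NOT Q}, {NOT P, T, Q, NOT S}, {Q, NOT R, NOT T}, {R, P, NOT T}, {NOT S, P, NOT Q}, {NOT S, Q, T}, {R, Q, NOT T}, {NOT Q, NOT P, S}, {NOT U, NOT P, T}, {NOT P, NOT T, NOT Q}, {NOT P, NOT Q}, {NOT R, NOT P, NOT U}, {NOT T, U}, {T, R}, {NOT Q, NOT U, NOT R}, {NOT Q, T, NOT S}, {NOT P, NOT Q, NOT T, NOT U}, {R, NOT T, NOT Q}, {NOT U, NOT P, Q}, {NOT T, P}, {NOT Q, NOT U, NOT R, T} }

P ↦ false; Q ↦ false; R ↦ true; S ↦ false; T ↦ false; U ↦ true

Case Q = false:
Case R = true:
From the singleton clause (NOT P), P = false.
From the singleton clause (NOT T), T = false.
From the singleton clause (NOT S), S = false.
From the singleton clause (U), U = true.
Every clause now holds.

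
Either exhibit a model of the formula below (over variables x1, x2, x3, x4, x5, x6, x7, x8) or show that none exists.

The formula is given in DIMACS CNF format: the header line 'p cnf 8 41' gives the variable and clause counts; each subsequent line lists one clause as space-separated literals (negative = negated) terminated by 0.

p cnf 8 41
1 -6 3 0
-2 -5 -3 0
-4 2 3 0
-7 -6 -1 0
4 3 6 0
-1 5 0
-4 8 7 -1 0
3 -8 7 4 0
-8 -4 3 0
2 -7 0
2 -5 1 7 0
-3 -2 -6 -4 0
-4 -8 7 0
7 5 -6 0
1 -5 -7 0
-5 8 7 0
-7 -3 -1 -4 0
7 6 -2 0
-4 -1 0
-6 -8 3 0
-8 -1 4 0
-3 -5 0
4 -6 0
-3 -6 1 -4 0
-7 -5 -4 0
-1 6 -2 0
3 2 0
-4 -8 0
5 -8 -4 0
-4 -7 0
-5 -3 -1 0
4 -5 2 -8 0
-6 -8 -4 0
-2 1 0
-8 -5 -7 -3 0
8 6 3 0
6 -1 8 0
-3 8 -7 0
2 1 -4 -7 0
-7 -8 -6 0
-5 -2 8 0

x1: False; x2: False; x3: True; x4: False; x5: False; x6: False; x7: False; x8: False

Suppose x1 = False.
The clause (¬x2) is unit, so x2 = False.
The clause (¬x7) is unit, so x7 = False.
The clause (¬x5) is unit, so x5 = False.
The clause (¬x6) is unit, so x6 = False.
The clause (x3) is unit, so x3 = True.
Suppose x4 = False.
Every clause is now satisfied; x8 is unconstrained.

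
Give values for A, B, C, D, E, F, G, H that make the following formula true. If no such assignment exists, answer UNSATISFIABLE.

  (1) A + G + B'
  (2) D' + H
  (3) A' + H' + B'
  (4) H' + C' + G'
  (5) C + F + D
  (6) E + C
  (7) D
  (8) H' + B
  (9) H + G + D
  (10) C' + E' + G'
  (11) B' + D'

The clause (D) is unit, so D = 1.
The clause (H) is unit, so H = 1.
The clause (B) is unit, so B = 1.
But (B') is also a unit clause — contradiction.

UNSATISFIABLE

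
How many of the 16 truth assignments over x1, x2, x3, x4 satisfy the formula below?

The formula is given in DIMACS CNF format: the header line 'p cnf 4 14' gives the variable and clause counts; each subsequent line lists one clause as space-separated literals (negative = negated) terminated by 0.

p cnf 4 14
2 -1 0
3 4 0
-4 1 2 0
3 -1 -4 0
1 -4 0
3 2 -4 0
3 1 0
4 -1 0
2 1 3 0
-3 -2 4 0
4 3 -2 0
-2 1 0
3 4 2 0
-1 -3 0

There are 2^4 = 16 truth assignments over (x1, x2, x3, x4).
Check each against the 14 clauses (columns in the order x1, x2, x3, x4):
  F F F F  ✗ fails (x3 ∨ x4)
  F F F T  ✗ fails (¬x4 ∨ x1 ∨ x2)
  F F T F  ✓ satisfies all
  F F T T  ✗ fails (¬x4 ∨ x1 ∨ x2)
  F T F F  ✗ fails (x3 ∨ x4)
  F T F T  ✗ fails (x1 ∨ ¬x4)
  F T T F  ✗ fails (¬x3 ∨ ¬x2 ∨ x4)
  F T T T  ✗ fails (x1 ∨ ¬x4)
  T F F F  ✗ fails (x2 ∨ ¬x1)
  T F F T  ✗ fails (x2 ∨ ¬x1)
  T F T F  ✗ fails (x2 ∨ ¬x1)
  T F T T  ✗ fails (x2 ∨ ¬x1)
  T T F F  ✗ fails (x3 ∨ x4)
  T T F T  ✗ fails (x3 ∨ ¬x1 ∨ ¬x4)
  T T T F  ✗ fails (x4 ∨ ¬x1)
  T T T T  ✗ fails (¬x1 ∨ ¬x3)
1 of the 16 rows is a model.

1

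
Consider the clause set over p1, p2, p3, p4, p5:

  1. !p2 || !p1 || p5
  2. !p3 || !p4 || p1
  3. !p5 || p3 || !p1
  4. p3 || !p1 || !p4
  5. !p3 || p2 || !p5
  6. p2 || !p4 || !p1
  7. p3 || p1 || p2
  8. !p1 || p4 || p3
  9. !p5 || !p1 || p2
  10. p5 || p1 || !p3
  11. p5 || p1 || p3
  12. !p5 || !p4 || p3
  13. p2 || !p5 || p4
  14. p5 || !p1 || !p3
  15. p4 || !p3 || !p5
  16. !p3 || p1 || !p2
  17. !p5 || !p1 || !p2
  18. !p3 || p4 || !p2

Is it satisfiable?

Branch on p2: set p2 = true.
Branch on p1: set p1 = false.
From the singleton clause (!p3), p3 = false.
From the singleton clause (p5), p5 = true.
From the singleton clause (!p4), p4 = false.
All clauses are satisfied.
A satisfying assignment: p1=false, p2=true, p3=false, p4=false, p5=true.

Yes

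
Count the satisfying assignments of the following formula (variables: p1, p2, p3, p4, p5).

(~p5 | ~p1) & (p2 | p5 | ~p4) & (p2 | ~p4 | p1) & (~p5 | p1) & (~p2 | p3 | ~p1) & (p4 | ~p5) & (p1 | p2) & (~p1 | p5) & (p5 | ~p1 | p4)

There are 2^5 = 32 truth assignments over (p1, p2, p3, p4, p5).
Split on p2. With p2 = 1, the clauses containing p2 are satisfied and ~p2 drops from the rest; 4 of the 2^4 = 16 assignments to the other variables satisfy what remains.
With p2 = 0, by the same count on the reduced clause set, 0 assignments work.
Total: 4 + 0 = 4.

4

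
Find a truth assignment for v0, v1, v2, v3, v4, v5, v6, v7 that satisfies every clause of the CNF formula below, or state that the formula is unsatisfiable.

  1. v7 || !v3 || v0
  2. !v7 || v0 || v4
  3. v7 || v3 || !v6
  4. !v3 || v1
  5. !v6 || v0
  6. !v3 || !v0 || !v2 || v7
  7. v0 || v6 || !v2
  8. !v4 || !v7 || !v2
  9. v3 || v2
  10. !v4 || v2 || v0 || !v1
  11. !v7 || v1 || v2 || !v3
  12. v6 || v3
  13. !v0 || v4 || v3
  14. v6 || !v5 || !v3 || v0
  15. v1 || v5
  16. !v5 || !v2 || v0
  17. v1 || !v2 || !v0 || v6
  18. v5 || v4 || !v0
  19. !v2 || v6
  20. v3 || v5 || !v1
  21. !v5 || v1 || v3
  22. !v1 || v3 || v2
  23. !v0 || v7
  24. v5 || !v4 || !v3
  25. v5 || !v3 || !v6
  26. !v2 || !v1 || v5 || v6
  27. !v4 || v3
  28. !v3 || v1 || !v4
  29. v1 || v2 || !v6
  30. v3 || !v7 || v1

Case v3 = true:
Unit clause (v1) forces v1 = true.
Case v7 = true:
Case v0 = true:
Case v4 = true:
Unit clause (!v2) forces v2 = false.
Unit clause (v5) forces v5 = true.
Every clause is now satisfied; v6 is unconstrained.

v0: true, v1: true, v2: false, v3: true, v4: true, v5: true, v6: false, v7: true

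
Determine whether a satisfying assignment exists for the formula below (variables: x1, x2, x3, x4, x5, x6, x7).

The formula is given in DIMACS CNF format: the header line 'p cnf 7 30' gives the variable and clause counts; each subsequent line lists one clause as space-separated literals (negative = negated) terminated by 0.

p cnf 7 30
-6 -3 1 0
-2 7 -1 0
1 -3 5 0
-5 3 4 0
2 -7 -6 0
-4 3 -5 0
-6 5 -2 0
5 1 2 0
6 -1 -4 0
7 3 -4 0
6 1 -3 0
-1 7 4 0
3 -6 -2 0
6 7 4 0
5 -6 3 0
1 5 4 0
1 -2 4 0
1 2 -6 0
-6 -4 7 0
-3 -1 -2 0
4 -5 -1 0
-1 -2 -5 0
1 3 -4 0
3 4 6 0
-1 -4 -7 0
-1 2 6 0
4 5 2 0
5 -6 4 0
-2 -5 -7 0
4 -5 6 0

No, unsatisfiable

Suppose x6 = False.
Suppose x1 = False.
(¬x3) alone gives x3 = False.
(¬x4) alone gives x4 = False.
But (x4) is also a unit clause — contradiction.
Backtrack on x1: now try x1 = True.
(¬x4) alone gives x4 = False.
(x7) alone gives x7 = True.
(¬x5) alone gives x5 = False.
(x3) alone gives x3 = True.
(¬x2) alone gives x2 = False.
But (x2) is also a unit clause — contradiction.
Neither x1 = True nor x1 = False works.
Backtrack on x6: now try x6 = True.
Suppose x3 = False.
(¬x2) alone gives x2 = False.
(¬x7) alone gives x7 = False.
(¬x4) alone gives x4 = False.
(¬x5) alone gives x5 = False.
But (x5) is also a unit clause — contradiction.
Backtrack on x3: now try x3 = True.
(x1) alone gives x1 = True.
(¬x2) alone gives x2 = False.
(¬x7) alone gives x7 = False.
(x4) alone gives x4 = True.
But (¬x4) is also a unit clause — contradiction.
Neither x3 = True nor x3 = False works.
Neither x6 = True nor x6 = False works.
No assignment satisfies every clause.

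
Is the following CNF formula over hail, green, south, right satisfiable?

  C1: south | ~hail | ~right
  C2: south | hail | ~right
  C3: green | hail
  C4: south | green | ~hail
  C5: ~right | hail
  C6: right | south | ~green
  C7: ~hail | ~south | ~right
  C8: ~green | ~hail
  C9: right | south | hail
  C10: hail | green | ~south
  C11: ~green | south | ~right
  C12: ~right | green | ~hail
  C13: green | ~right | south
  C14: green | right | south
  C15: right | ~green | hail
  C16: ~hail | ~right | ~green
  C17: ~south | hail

Branch on green: set green = 0.
Unit clause (hail) forces hail = 1.
Unit clause (south) forces south = 1.
Unit clause (~right) forces right = 0.
This assignment satisfies each clause.
A satisfying assignment: hail=1,  green=0,  south=1,  right=0.

Yes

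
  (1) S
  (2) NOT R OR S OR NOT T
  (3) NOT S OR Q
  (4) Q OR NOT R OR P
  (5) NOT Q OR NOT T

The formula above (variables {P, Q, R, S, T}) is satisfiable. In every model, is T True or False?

Suppose T = true.
(S) alone gives S = true.
(Q) alone gives Q = true.
But (NOT Q) is also a unit clause — contradiction.
So every satisfying assignment has T = False.

False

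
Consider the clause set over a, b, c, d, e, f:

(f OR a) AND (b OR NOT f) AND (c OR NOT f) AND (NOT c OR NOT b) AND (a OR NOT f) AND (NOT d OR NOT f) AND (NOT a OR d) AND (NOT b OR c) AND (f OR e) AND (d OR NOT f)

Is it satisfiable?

Yes

Suppose f = false.
From the singleton clause (a), a = true.
From the singleton clause (d), d = true.
From the singleton clause (e), e = true.
Suppose c = false.
From the singleton clause (NOT b), b = false.
This assignment satisfies each clause.
A satisfying assignment: a ↦ true, b ↦ false, c ↦ false, d ↦ true, e ↦ true, f ↦ false.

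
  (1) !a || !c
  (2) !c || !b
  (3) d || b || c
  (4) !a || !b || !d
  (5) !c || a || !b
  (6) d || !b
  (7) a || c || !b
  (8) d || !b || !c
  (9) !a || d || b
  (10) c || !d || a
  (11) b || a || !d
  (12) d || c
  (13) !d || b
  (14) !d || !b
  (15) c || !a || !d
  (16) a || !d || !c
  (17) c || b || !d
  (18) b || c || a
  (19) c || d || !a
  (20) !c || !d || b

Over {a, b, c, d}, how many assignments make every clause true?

1

There are 2^4 = 16 truth assignments over (a, b, c, d).
Check each against the 20 clauses (columns in the order a, b, c, d):
  F F F F  ✗ fails (d || b || c)
  F F F T  ✗ fails (c || !d || a)
  F F T F  ✓ satisfies all
  F F T T  ✗ fails (b || a || !d)
  F T F F  ✗ fails (d || !b)
  F T F T  ✗ fails (a || c || !b)
  F T T F  ✗ fails (!c || !b)
  F T T T  ✗ fails (!c || !b)
  T F F F  ✗ fails (d || b || c)
  T F F T  ✗ fails (!d || b)
  T F T F  ✗ fails (!a || !c)
  T F T T  ✗ fails (!a || !c)
  T T F F  ✗ fails (d || !b)
  T T F T  ✗ fails (!a || !b || !d)
  T T T F  ✗ fails (!a || !c)
  T T T T  ✗ fails (!a || !c)
1 of the 16 rows is a model.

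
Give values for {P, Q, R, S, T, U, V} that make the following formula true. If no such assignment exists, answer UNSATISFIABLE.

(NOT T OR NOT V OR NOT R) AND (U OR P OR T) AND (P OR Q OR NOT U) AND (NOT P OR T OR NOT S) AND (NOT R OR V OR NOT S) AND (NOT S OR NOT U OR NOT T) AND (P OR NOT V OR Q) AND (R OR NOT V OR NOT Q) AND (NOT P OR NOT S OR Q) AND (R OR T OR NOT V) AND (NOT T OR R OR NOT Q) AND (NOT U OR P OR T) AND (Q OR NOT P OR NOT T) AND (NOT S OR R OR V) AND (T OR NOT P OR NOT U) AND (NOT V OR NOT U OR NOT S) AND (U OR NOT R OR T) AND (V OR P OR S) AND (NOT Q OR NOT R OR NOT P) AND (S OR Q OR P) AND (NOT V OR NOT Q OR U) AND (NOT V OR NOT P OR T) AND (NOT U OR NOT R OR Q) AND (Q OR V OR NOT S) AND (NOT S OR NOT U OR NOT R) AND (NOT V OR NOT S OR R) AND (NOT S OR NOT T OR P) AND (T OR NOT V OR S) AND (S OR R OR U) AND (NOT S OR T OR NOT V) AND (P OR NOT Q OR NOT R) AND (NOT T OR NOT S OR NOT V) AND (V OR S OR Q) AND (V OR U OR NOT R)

Branch on T: set T = false.
Branch on U: set U = true.
(P) alone gives P = true.
That conflicts with the unit clause (NOT P).
Backtrack on U: now try U = false.
(P) alone gives P = true.
(NOT S) alone gives S = false.
(NOT R) alone gives R = false.
That conflicts with the unit clause (R).
Both values of U lead to a conflict.
Backtrack on T: now try T = true.
Branch on V: set V = false.
Branch on R: set R = false.
(NOT Q) alone gives Q = false.
(NOT P) alone gives P = false.
(NOT U) alone gives U = false.
(NOT S) alone gives S = false.
That conflicts with the unit clause (S).
Backtrack on R: now try R = true.
(NOT S) alone gives S = false.
(P) alone gives P = true.
(Q) alone gives Q = true.
That conflicts with the unit clause (NOT Q).
Both values of R lead to a conflict.
Backtrack on V: now try V = true.
(NOT R) alone gives R = false.
(NOT Q) alone gives Q = false.
(P) alone gives P = true.
That conflicts with the unit clause (NOT P).
Both values of V lead to a conflict.
Both values of T lead to a conflict.

UNSATISFIABLE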